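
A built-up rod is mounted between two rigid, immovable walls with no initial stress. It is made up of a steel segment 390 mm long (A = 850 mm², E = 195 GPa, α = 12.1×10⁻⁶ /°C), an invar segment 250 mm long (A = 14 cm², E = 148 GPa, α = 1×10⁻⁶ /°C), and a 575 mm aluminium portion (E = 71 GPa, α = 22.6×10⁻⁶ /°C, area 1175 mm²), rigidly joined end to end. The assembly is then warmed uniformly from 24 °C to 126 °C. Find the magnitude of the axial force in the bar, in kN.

With the walls removed the bar would change length by δ_free = Σ αᵢΔT Lᵢ = 12.1×10⁻⁶×102×390 + 1×10⁻⁶×102×250 + 22.6×10⁻⁶×102×575 = 1.832 mm.
The walls prevent any net length change, so an axial force P (same in every segment) develops. Compatibility: P · Σ Lᵢ/(AᵢEᵢ) = δ_free.
Σ Lᵢ/(AᵢEᵢ) = 390/(850×195×10³) + 250/(1400×148×10³) + 575/(1175×71×10³) = 1.045×10⁻⁵ mm/N.
So P = 1.832 / 1.045×10⁻⁵ = 175.3 kN, compressive.

P ≈ 175 kN (compressive)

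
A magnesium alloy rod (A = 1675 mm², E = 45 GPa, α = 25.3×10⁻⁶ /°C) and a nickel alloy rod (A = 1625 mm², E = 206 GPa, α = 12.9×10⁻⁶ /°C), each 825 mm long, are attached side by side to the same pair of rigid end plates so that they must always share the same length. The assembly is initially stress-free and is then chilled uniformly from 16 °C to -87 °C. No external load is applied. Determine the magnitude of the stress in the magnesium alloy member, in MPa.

Equilibrium of a rigid end plate with no external load gives equal and opposite internal forces ±P in the two members. Since α_{magnesium alloy} > α_{nickel alloy}, cooling drives the magnesium alloy into tension and the nickel alloy into compression.
Compatibility of the two members (thermal + elastic change equal): (α₁ − α₂)ΔT = P·[1/(A₁E₁) + 1/(A₂E₂)].
|α₁ − α₂|·ΔT = 12.4×10⁻⁶ × 103 = 0.001277.
1/(A₁E₁) + 1/(A₂E₂) = 1/(1675×45×10³) + 1/(1625×206×10³) = 1.625×10⁻⁸ N⁻¹.
P = 0.001277 / 1.625×10⁻⁸ = 78580 N = 78.58 kN.
σ_{magnesium alloy} = P/A₁ = 78580/1675 = 46.91 MPa, tensile.

σ ≈ 46.9 MPa (tensile)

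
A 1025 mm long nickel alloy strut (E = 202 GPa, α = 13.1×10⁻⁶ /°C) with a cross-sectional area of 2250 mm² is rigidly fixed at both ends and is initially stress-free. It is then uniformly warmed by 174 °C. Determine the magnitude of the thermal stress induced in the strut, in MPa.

With length fixed, the mechanical strain must cancel the thermal strain αΔT = 13.1×10⁻⁶ × 174 = 2279.4×10⁻⁶.
σ = EαΔT = 202×10³ × 13.1×10⁻⁶ × 174 = 460.4 MPa (compressive; the strut is trying to expand).

σ ≈ 460 MPa (compressive)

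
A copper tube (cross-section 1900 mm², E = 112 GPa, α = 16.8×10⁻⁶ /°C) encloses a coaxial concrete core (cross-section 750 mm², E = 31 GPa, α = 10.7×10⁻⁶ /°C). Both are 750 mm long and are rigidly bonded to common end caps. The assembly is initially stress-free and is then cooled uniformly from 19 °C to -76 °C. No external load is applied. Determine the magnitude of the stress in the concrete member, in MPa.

Equilibrium of a rigid end plate with no external load gives equal and opposite internal forces ±P in the two members. Since α_{copper} > α_{concrete}, cooling drives the copper into tension and the concrete into compression.
Setting the final lengths equal and cancelling L: (α₁ − α₂)ΔT = P/(A₁E₁) + P/(A₂E₂).
|α₁ − α₂|·ΔT = 6.1×10⁻⁶ × 95 = 0.0005795.
1/(A₁E₁) + 1/(A₂E₂) = 1/(1900×112×10³) + 1/(750×31×10³) = 4.771×10⁻⁸ N⁻¹.
So P = 0.0005795 / 4.771×10⁻⁸ = 12.15 kN.
σ_{concrete} = P/A₂ = 12150/750 = 16.2 MPa, compressive.

σ ≈ 16.2 MPa (compressive)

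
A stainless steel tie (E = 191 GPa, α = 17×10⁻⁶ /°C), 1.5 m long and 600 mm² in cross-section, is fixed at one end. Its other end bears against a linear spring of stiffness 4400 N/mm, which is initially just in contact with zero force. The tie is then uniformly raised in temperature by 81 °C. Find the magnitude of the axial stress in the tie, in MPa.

σ ≈ 14.3 MPa (compressive)

The unrestrained thermal change is αΔT L = 17×10⁻⁶ × 81 × 1500 = 2.066 mm.
With a force P in the spring, the elastic change of the tie is PL/(AE) and that of the spring is P/k; compatibility requires their sum to equal δ_free.
So P = δ_free / [L/(AE) + 1/k] = 2.066 / [ 1500/(600×191×10³) + 1/(4400) ].
P = 2.066 / 0.0002404 = 8593 N.
σ = P/A = 8593/600 = 14.32 MPa.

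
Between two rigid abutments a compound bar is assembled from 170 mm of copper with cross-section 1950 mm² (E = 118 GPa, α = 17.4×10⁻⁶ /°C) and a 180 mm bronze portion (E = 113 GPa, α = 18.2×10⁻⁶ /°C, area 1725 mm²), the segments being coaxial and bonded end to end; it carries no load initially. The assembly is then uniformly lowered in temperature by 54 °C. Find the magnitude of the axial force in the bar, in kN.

P ≈ 203 kN (tensile)

With the walls removed the bar would change length by δ_free = Σ αᵢΔT Lᵢ = 17.4×10⁻⁶×54×170 + 18.2×10⁻⁶×54×180 = 0.3366 mm.
The rigid supports impose zero overall length change; the single axial force P common to all segments must satisfy P Σ Lᵢ/(AᵢEᵢ) = δ_free.
Σ Lᵢ/(AᵢEᵢ) = 170/(1950×118×10³) + 180/(1725×113×10³) = 1.662×10⁻⁶ mm/N.
Hence P = δ_free / Σ(L/AE) = 0.3366/1.662×10⁻⁶ = 202.5 kN (tensile).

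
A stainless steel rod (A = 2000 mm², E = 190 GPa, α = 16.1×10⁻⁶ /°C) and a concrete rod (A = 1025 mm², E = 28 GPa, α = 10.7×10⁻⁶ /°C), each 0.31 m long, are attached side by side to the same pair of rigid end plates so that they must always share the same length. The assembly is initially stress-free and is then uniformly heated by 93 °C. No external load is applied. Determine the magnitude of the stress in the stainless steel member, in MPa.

σ ≈ 6.7 MPa (compressive)

Both members must finish at the same length. With the larger α, the stainless steel tends to over-expand; the plates restrain it, putting the stainless steel in compression and the concrete in tension. With no external load the two internal forces are equal and opposite, magnitude P.
Setting the final lengths equal and cancelling L: (α₁ − α₂)ΔT = P/(A₁E₁) + P/(A₂E₂).
|α₁ − α₂|·ΔT = 5.4×10⁻⁶ × 93 = 0.0005022.
1/(A₁E₁) + 1/(A₂E₂) = 1/(2000×190×10³) + 1/(1025×28×10³) = 3.747×10⁻⁸ N⁻¹.
P = 0.0005022 / 3.747×10⁻⁸ = 13400 N = 13.4 kN.
σ_{stainless steel} = P/A₁ = 13400/2000 = 6.701 MPa, compressive.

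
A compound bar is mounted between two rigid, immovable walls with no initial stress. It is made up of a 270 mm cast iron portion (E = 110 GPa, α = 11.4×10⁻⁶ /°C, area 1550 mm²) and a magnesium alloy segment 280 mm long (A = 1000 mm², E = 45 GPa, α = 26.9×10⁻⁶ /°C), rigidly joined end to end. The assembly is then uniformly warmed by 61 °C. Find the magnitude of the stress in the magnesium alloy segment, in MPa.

If the supports were absent, the total length change would be Σ αᵢΔT Lᵢ = 11.4×10⁻⁶×61×270 + 26.9×10⁻⁶×61×280 = 0.6472 mm.
The rigid supports impose zero overall length change; the single axial force P common to all segments must satisfy P Σ Lᵢ/(AᵢEᵢ) = δ_free.
The series flexibility is Σ Lᵢ/(AᵢEᵢ) = 270/(1550×110×10³) + 280/(1000×45×10³) = 7.806×10⁻⁶ mm/N.
P = 0.6472 / 7.806×10⁻⁶ = 82910 N = 82.91 kN, compressive.
σ_{magnesium alloy} = P / A = 82910 / 1000 = 82.91 MPa.

σ ≈ 82.9 MPa (compressive)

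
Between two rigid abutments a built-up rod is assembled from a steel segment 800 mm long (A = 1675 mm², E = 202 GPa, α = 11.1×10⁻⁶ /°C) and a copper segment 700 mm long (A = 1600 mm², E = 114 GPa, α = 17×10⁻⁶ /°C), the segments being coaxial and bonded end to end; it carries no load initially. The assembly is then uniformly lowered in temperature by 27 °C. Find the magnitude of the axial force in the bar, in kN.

Free thermal contraction of the whole bar: Σ αᵢΔT Lᵢ = 11.1×10⁻⁶×27×800 + 17×10⁻⁶×27×700 = 0.5611 mm.
The rigid supports impose zero overall length change; the single axial force P common to all segments must satisfy P Σ Lᵢ/(AᵢEᵢ) = δ_free.
The series flexibility is Σ Lᵢ/(AᵢEᵢ) = 800/(1675×202×10³) + 700/(1600×114×10³) = 6.202×10⁻⁶ mm/N.
So P = 0.5611 / 6.202×10⁻⁶ = 90.46 kN, tensile.

P ≈ 90.5 kN (tensile)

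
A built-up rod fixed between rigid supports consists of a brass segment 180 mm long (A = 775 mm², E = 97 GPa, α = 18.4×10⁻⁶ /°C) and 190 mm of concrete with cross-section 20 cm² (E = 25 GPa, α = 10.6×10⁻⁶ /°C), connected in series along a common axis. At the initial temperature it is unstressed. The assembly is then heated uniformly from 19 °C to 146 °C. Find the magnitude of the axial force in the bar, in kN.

P ≈ 109 kN (compressive)

Free thermal expansion of the whole bar: Σ αᵢΔT Lᵢ = 18.4×10⁻⁶×127×180 + 10.6×10⁻⁶×127×190 = 0.6764 mm.
The rigid supports impose zero overall length change; the single axial force P common to all segments must satisfy P Σ Lᵢ/(AᵢEᵢ) = δ_free.
The series flexibility is Σ Lᵢ/(AᵢEᵢ) = 180/(775×97×10³) + 190/(2000×25×10³) = 6.194×10⁻⁶ mm/N.
So P = 0.6764 / 6.194×10⁻⁶ = 109.2 kN, compressive.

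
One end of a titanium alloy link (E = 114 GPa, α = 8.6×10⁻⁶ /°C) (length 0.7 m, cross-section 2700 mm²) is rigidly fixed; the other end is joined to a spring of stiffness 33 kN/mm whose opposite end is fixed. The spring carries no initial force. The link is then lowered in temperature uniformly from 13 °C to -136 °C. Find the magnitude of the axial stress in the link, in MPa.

Free thermal contraction: δ_free = αΔT L = 8.6×10⁻⁶ × 149 × 700 = 0.897 mm.
Let P be the tensile force in the spring. The link extends elastically by PL/(AE) and the spring stretches by P/k; together these equal δ_free.
So P = δ_free / [L/(AE) + 1/k] = 0.897 / [ 700/(2700×114×10³) + 1/(33×10³) ].
P = 0.897 / 3.258×10⁻⁵ = 27530 N.
σ = P/A = 27530/2700 = 10.2 MPa.

σ ≈ 10.2 MPa (tensile)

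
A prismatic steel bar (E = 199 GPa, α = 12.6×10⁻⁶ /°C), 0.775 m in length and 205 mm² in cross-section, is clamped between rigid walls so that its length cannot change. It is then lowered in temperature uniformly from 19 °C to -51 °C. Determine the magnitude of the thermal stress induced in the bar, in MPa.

Because both ends are immovable the net strain is zero, and the suppressed thermal strain is αΔT = 12.6×10⁻⁶ × 70 = 882×10⁻⁶.
The stress required to suppress this strain is σ = Eε = 199×10³ × 882×10⁻⁶ = 175.5 MPa, tensile since the bar is trying to contract.

σ ≈ 176 MPa (tensile)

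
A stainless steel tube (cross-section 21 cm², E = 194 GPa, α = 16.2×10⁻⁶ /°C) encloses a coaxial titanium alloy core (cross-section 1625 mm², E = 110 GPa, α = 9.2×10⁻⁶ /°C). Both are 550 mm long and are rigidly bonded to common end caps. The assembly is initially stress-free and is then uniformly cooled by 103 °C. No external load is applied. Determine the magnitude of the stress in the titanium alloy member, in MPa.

Both members must finish at the same length. With the larger α, the stainless steel tends to over-contract; the plates restrain it, putting the stainless steel in tension and the titanium alloy in compression. With no external load the two internal forces are equal and opposite, magnitude P.
Setting the final lengths equal and cancelling L: (α₁ − α₂)ΔT = P/(A₁E₁) + P/(A₂E₂).
|α₁ − α₂|·ΔT = 7×10⁻⁶ × 103 = 0.000721.
1/(A₁E₁) + 1/(A₂E₂) = 1/(2100×194×10³) + 1/(1625×110×10³) = 8.049×10⁻⁹ N⁻¹.
So P = 0.000721 / 8.049×10⁻⁹ = 89.58 kN.
σ_{titanium alloy} = P/A₂ = 89580/1625 = 55.12 MPa, compressive.

σ ≈ 55.1 MPa (compressive)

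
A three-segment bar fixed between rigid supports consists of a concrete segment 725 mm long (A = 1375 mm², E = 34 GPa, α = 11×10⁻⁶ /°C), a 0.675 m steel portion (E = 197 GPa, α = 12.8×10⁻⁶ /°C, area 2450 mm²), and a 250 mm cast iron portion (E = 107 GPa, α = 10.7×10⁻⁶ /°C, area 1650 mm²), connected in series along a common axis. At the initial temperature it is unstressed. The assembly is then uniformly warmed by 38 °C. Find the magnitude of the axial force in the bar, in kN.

P ≈ 40 kN (compressive)

With the walls removed the bar would change length by δ_free = Σ αᵢΔT Lᵢ = 11×10⁻⁶×38×725 + 12.8×10⁻⁶×38×675 + 10.7×10⁻⁶×38×250 = 0.733 mm.
Since the ends are fixed, an axial force P builds up, equal in every segment, with P · Σ Lᵢ/(AᵢEᵢ) = δ_free.
The series flexibility is Σ Lᵢ/(AᵢEᵢ) = 725/(1375×34×10³) + 675/(2450×197×10³) + 250/(1650×107×10³) = 1.832×10⁻⁵ mm/N.
So P = 0.733 / 1.832×10⁻⁵ = 40.01 kN, compressive.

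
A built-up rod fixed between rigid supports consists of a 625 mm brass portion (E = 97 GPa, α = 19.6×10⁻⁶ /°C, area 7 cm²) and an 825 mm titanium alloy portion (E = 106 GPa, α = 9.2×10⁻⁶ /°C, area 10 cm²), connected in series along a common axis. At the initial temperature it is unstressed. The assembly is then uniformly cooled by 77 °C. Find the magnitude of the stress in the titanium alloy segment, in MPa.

With the walls removed the bar would change length by δ_free = Σ αᵢΔT Lᵢ = 19.6×10⁻⁶×77×625 + 9.2×10⁻⁶×77×825 = 1.528 mm.
The walls prevent any net length change, so an axial force P (same in every segment) develops. Compatibility: P · Σ Lᵢ/(AᵢEᵢ) = δ_free.
Σ Lᵢ/(AᵢEᵢ) = 625/(700×97×10³) + 825/(1000×106×10³) = 1.699×10⁻⁵ mm/N.
P = 1.528 / 1.699×10⁻⁵ = 89930 N = 89.93 kN, tensile.
σ_{titanium alloy} = P / A = 89930 / 1000 = 89.93 MPa.

σ ≈ 89.9 MPa (tensile)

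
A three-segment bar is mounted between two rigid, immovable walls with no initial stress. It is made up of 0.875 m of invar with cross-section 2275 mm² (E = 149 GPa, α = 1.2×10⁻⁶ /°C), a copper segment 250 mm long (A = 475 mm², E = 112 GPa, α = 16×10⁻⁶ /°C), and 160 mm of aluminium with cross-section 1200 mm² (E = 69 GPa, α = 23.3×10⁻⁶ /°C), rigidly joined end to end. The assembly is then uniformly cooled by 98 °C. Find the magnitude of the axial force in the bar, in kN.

Free thermal contraction of the whole bar: Σ αᵢΔT Lᵢ = 1.2×10⁻⁶×98×875 + 16×10⁻⁶×98×250 + 23.3×10⁻⁶×98×160 = 0.8602 mm.
The walls prevent any net length change, so an axial force P (same in every segment) develops. Compatibility: P · Σ Lᵢ/(AᵢEᵢ) = δ_free.
The series flexibility is Σ Lᵢ/(AᵢEᵢ) = 875/(2275×149×10³) + 250/(475×112×10³) + 160/(1200×69×10³) = 9.213×10⁻⁶ mm/N.
So P = 0.8602 / 9.213×10⁻⁶ = 93.37 kN, tensile.

P ≈ 93.4 kN (tensile)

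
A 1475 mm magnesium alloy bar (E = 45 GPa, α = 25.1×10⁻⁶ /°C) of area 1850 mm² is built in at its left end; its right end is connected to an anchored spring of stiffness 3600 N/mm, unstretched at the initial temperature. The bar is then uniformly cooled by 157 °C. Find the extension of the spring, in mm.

The unrestrained thermal change is αΔT L = 25.1×10⁻⁶ × 157 × 1475 = 5.813 mm.
Let P be the tensile force in the spring. The bar extends elastically by PL/(AE) and the spring stretches by P/k; together these equal δ_free.
So P = δ_free / [L/(AE) + 1/k] = 5.813 / [ 1475/(1850×45×10³) + 1/(3600) ].
P = 5.813 / 0.0002955 = 19670 N.
Spring extension = P/k = 19670/(3600) = 5.464 mm.

δ ≈ 5.46 mm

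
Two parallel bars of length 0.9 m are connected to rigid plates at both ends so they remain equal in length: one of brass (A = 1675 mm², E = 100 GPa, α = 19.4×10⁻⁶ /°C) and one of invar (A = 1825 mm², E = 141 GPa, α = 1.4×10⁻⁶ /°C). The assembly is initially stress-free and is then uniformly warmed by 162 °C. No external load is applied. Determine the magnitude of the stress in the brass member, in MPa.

Equilibrium of a rigid end plate with no external load gives equal and opposite internal forces ±P in the two members. Since α_{brass} > α_{invar}, heating drives the brass into compression and the invar into tension.
Setting the final lengths equal and cancelling L: (α₁ − α₂)ΔT = P/(A₁E₁) + P/(A₂E₂).
|α₁ − α₂|·ΔT = 18×10⁻⁶ × 162 = 0.002916.
1/(A₁E₁) + 1/(A₂E₂) = 1/(1675×100×10³) + 1/(1825×141×10³) = 9.856×10⁻⁹ N⁻¹.
So P = 0.002916 / 9.856×10⁻⁹ = 295.9 kN.
σ_{brass} = P/A₁ = 295900/1675 = 176.6 MPa, compressive.

σ ≈ 177 MPa (compressive)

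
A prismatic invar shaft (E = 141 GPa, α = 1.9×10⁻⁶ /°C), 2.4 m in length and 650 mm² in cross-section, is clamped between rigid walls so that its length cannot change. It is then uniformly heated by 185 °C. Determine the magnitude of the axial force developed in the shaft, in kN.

With zero net strain, σ = E·αΔT = 141 GPa × 1.9×10⁻⁶ × 185 = 49.56 MPa.
Axial force P = σA = 49.56 × 650 = 32210 N = 32.21 kN, compressive.

P ≈ 32.2 kN (compressive)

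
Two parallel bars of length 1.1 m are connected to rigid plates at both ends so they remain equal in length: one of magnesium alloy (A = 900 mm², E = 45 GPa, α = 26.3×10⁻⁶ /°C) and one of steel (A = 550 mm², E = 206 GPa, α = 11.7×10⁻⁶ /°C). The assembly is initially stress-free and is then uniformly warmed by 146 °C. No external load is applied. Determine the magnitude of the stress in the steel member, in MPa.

σ ≈ 116 MPa (tensile)

Equilibrium of a rigid end plate with no external load gives equal and opposite internal forces ±P in the two members. Since α_{magnesium alloy} > α_{steel}, heating drives the magnesium alloy into compression and the steel into tension.
Setting the final lengths equal and cancelling L: (α₁ − α₂)ΔT = P/(A₁E₁) + P/(A₂E₂).
|α₁ − α₂|·ΔT = 14.6×10⁻⁶ × 146 = 0.002132.
1/(A₁E₁) + 1/(A₂E₂) = 1/(900×45×10³) + 1/(550×206×10³) = 3.352×10⁻⁸ N⁻¹.
So P = 0.002132 / 3.352×10⁻⁸ = 63.6 kN.
σ_{steel} = P/A₂ = 63600/550 = 115.6 MPa, tensile.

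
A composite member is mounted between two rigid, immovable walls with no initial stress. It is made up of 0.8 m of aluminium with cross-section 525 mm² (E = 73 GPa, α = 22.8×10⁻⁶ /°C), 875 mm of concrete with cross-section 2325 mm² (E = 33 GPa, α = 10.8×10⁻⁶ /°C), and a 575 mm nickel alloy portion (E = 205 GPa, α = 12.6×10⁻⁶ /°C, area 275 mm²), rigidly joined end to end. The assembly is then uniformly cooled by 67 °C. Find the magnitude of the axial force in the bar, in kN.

P ≈ 55.1 kN (tensile)

Free thermal contraction of the whole bar: Σ αᵢΔT Lᵢ = 22.8×10⁻⁶×67×800 + 10.8×10⁻⁶×67×875 + 12.6×10⁻⁶×67×575 = 2.341 mm.
The rigid supports impose zero overall length change; the single axial force P common to all segments must satisfy P Σ Lᵢ/(AᵢEᵢ) = δ_free.
The series flexibility is Σ Lᵢ/(AᵢEᵢ) = 800/(525×73×10³) + 875/(2325×33×10³) + 575/(275×205×10³) = 4.248×10⁻⁵ mm/N.
So P = 2.341 / 4.248×10⁻⁵ = 55.1 kN, tensile.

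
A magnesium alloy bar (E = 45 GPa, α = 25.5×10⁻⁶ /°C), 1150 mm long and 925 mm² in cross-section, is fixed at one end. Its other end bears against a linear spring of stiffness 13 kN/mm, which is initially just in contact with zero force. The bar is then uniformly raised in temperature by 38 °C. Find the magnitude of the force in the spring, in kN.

Free thermal expansion: δ_free = αΔT L = 25.5×10⁻⁶ × 38 × 1150 = 1.114 mm.
Let P be the compressive force at the spring. The bar shortens elastically by PL/(AE) and the spring compresses by P/k; together these equal δ_free.
So P = δ_free / [L/(AE) + 1/k] = 1.114 / [ 1150/(925×45×10³) + 1/(13×10³) ].
P = 1.114 / 0.0001046 = 10660 N.

P ≈ 10.7 kN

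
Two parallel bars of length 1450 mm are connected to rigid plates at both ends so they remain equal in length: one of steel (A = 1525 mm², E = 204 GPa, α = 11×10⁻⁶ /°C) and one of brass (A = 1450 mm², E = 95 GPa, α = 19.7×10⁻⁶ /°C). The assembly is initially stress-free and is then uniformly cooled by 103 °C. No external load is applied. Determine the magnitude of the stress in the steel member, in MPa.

σ ≈ 56.1 MPa (compressive)

The brass has the larger α, so on cooling it would change length more than the steel if both were free. The rigid plates force a common final length, so the brass is put into tension and the steel into compression, with equal and opposite forces P (no external load).
Setting the final lengths equal and cancelling L: (α₁ − α₂)ΔT = P/(A₁E₁) + P/(A₂E₂).
|α₁ − α₂|·ΔT = 8.7×10⁻⁶ × 103 = 0.0008961.
1/(A₁E₁) + 1/(A₂E₂) = 1/(1525×204×10³) + 1/(1450×95×10³) = 1.047×10⁻⁸ N⁻¹.
P = 0.0008961 / 1.047×10⁻⁸ = 85560 N = 85.56 kN.
σ_{steel} = P/A₁ = 85560/1525 = 56.1 MPa, compressive.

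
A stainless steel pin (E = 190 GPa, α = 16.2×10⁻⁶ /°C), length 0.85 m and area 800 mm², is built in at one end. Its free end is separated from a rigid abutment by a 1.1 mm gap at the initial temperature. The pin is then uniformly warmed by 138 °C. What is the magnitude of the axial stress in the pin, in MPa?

σ ≈ 179 MPa (compressive)

If the wall were absent the pin would grow by αΔT L = 16.2×10⁻⁶ × 138 × 850 = 1.9 mm.
After closing the 1.1 mm clearance, 1.9 − 1.1 = 0.8003 mm of expansion remains to be suppressed by the wall.
Compatibility: PL/(AE) = 0.8003 mm, so σ = P/A = E × (0.8003/850) = 178.9 MPa.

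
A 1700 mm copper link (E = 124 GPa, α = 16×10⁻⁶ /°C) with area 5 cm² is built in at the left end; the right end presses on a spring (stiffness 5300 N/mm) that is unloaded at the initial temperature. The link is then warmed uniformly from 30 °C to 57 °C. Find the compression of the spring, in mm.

The unrestrained thermal change is αΔT L = 16×10⁻⁶ × 27 × 1700 = 0.7344 mm.
Let P be the compressive force at the spring. The link shortens elastically by PL/(AE) and the spring compresses by P/k; together these equal δ_free.
So P = δ_free / [L/(AE) + 1/k] = 0.7344 / [ 1700/(500×124×10³) + 1/(5300) ].
P = 0.7344 / 0.0002161 = 3398 N.
Spring compression = P/k = 3398/(5300) = 0.6412 mm.

δ ≈ 0.641 mm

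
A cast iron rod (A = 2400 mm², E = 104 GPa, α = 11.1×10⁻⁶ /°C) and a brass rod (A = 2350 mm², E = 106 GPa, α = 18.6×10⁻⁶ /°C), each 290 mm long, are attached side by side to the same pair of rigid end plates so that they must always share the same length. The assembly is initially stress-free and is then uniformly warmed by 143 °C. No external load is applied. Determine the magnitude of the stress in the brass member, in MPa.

σ ≈ 56.9 MPa (compressive)

Equilibrium of a rigid end plate with no external load gives equal and opposite internal forces ±P in the two members. Since α_{brass} > α_{cast iron}, heating drives the brass into compression and the cast iron into tension.
Compatibility of the two members (thermal + elastic change equal): (α₁ − α₂)ΔT = P·[1/(A₁E₁) + 1/(A₂E₂)].
|α₁ − α₂|·ΔT = 7.5×10⁻⁶ × 143 = 0.001073.
1/(A₁E₁) + 1/(A₂E₂) = 1/(2400×104×10³) + 1/(2350×106×10³) = 8.021×10⁻⁹ N⁻¹.
P = 0.001073 / 8.021×10⁻⁹ = 133700 N = 133.7 kN.
σ_{brass} = P/A₂ = 133700/2350 = 56.9 MPa, compressive.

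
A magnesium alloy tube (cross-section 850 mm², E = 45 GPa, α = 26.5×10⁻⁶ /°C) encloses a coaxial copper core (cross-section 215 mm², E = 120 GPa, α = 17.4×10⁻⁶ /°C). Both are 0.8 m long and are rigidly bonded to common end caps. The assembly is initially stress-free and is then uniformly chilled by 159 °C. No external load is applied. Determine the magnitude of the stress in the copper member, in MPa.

Equilibrium of a rigid end plate with no external load gives equal and opposite internal forces ±P in the two members. Since α_{magnesium alloy} > α_{copper}, cooling drives the magnesium alloy into tension and the copper into compression.
Equating the net (thermal + elastic) strains gives |α₁ − α₂|·ΔT = P·[1/(A₁E₁) + 1/(A₂E₂)].
|α₁ − α₂|·ΔT = 9.1×10⁻⁶ × 159 = 0.001447.
1/(A₁E₁) + 1/(A₂E₂) = 1/(850×45×10³) + 1/(215×120×10³) = 6.49×10⁻⁸ N⁻¹.
So P = 0.001447 / 6.49×10⁻⁸ = 22.29 kN.
σ_{copper} = P/A₂ = 22290/215 = 103.7 MPa, compressive.

σ ≈ 104 MPa (compressive)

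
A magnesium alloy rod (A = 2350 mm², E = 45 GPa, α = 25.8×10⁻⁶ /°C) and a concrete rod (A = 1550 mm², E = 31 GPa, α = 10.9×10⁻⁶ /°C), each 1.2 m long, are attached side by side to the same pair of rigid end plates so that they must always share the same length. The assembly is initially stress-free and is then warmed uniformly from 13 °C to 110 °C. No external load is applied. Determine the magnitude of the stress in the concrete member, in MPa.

σ ≈ 30.8 MPa (tensile)

Both members must finish at the same length. With the larger α, the magnesium alloy tends to over-expand; the plates restrain it, putting the magnesium alloy in compression and the concrete in tension. With no external load the two internal forces are equal and opposite, magnitude P.
Equating the net (thermal + elastic) strains gives |α₁ − α₂|·ΔT = P·[1/(A₁E₁) + 1/(A₂E₂)].
|α₁ − α₂|·ΔT = 14.9×10⁻⁶ × 97 = 0.001445.
1/(A₁E₁) + 1/(A₂E₂) = 1/(2350×45×10³) + 1/(1550×31×10³) = 3.027×10⁻⁸ N⁻¹.
P = 0.001445 / 3.027×10⁻⁸ = 47750 N = 47.75 kN.
σ_{concrete} = P/A₂ = 47750/1550 = 30.81 MPa, tensile.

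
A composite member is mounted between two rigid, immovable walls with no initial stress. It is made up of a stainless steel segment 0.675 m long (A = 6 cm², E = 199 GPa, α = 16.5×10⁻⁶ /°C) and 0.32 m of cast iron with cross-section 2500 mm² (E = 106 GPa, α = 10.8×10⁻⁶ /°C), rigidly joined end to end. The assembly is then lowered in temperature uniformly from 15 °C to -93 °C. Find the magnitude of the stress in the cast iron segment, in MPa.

Free thermal contraction of the whole bar: Σ αᵢΔT Lᵢ = 16.5×10⁻⁶×108×675 + 10.8×10⁻⁶×108×320 = 1.576 mm.
Since the ends are fixed, an axial force P builds up, equal in every segment, with P · Σ Lᵢ/(AᵢEᵢ) = δ_free.
The series flexibility is Σ Lᵢ/(AᵢEᵢ) = 675/(600×199×10³) + 320/(2500×106×10³) = 6.861×10⁻⁶ mm/N.
Hence P = δ_free / Σ(L/AE) = 1.576/6.861×10⁻⁶ = 229.7 kN (tensile).
σ_{cast iron} = P / A = 229700 / 2500 = 91.89 MPa.

σ ≈ 91.9 MPa (tensile)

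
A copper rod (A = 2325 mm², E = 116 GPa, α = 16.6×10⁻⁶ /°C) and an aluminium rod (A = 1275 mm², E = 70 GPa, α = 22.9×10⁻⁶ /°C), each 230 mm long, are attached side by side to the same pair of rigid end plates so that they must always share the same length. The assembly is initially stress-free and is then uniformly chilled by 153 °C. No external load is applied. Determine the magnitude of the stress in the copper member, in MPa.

σ ≈ 27.8 MPa (compressive)

Both members must finish at the same length. With the larger α, the aluminium tends to over-contract; the plates restrain it, putting the aluminium in tension and the copper in compression. With no external load the two internal forces are equal and opposite, magnitude P.
Compatibility of the two members (thermal + elastic change equal): (α₁ − α₂)ΔT = P·[1/(A₁E₁) + 1/(A₂E₂)].
|α₁ − α₂|·ΔT = 6.3×10⁻⁶ × 153 = 0.0009639.
1/(A₁E₁) + 1/(A₂E₂) = 1/(2325×116×10³) + 1/(1275×70×10³) = 1.491×10⁻⁸ N⁻¹.
P = 0.0009639 / 1.491×10⁻⁸ = 64640 N = 64.64 kN.
σ_{copper} = P/A₁ = 64640/2325 = 27.8 MPa, compressive.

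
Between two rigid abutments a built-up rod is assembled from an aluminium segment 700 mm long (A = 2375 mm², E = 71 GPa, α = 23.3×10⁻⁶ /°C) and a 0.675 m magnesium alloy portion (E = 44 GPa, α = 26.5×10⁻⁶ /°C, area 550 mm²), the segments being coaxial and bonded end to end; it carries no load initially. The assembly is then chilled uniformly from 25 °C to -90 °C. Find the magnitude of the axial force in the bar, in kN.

With the walls removed the bar would change length by δ_free = Σ αᵢΔT Lᵢ = 23.3×10⁻⁶×115×700 + 26.5×10⁻⁶×115×675 = 3.933 mm.
The rigid supports impose zero overall length change; the single axial force P common to all segments must satisfy P Σ Lᵢ/(AᵢEᵢ) = δ_free.
Σ Lᵢ/(AᵢEᵢ) = 700/(2375×71×10³) + 675/(550×44×10³) = 3.204×10⁻⁵ mm/N.
So P = 3.933 / 3.204×10⁻⁵ = 122.7 kN, tensile.

P ≈ 123 kN (tensile)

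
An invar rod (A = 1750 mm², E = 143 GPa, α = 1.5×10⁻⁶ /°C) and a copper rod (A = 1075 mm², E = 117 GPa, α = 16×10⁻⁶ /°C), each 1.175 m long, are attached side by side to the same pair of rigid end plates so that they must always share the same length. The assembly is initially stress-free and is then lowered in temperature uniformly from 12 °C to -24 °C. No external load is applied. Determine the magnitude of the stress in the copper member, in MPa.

The copper has the larger α, so on cooling it would change length more than the invar if both were free. The rigid plates force a common final length, so the copper is put into tension and the invar into compression, with equal and opposite forces P (no external load).
Compatibility of the two members (thermal + elastic change equal): (α₁ − α₂)ΔT = P·[1/(A₁E₁) + 1/(A₂E₂)].
|α₁ − α₂|·ΔT = 14.5×10⁻⁶ × 36 = 0.000522.
1/(A₁E₁) + 1/(A₂E₂) = 1/(1750×143×10³) + 1/(1075×117×10³) = 1.195×10⁻⁸ N⁻¹.
P = 0.000522 / 1.195×10⁻⁸ = 43690 N = 43.69 kN.
σ_{copper} = P/A₂ = 43690/1075 = 40.65 MPa, tensile.

σ ≈ 40.6 MPa (tensile)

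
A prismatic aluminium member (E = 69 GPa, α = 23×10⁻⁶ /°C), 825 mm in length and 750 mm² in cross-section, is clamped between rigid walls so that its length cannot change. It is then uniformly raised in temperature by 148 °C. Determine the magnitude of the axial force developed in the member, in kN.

Full restraint means ε = 0, so the stress is σ = EαΔT = 69×10³ × 23×10⁻⁶ × 148 = 234.9 MPa.
Axial force P = σA = 234.9 × 750 = 176200 N = 176.2 kN, compressive.

P ≈ 176 kN (compressive)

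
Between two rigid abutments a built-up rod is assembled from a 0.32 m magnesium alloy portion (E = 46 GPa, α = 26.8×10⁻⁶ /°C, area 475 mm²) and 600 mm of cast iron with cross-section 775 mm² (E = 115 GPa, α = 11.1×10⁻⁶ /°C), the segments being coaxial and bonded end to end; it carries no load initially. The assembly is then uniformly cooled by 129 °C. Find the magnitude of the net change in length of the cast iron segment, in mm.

If the supports were absent, the total length change would be Σ αᵢΔT Lᵢ = 26.8×10⁻⁶×129×320 + 11.1×10⁻⁶×129×600 = 1.965 mm.
Since the ends are fixed, an axial force P builds up, equal in every segment, with P · Σ Lᵢ/(AᵢEᵢ) = δ_free.
The series flexibility is Σ Lᵢ/(AᵢEᵢ) = 320/(475×46×10³) + 600/(775×115×10³) = 2.138×10⁻⁵ mm/N.
So P = 1.965 / 2.138×10⁻⁵ = 91.94 kN, tensile.
For the cast iron segment, free thermal change = 11.1×10⁻⁶×129×600 = 0.8591 mm and elastic change from P = 91940×600/(775×115×10³) = 0.619 mm; these oppose, so the net change is 0.24 mm (segment shortens).

|ΔL| ≈ 0.24 mm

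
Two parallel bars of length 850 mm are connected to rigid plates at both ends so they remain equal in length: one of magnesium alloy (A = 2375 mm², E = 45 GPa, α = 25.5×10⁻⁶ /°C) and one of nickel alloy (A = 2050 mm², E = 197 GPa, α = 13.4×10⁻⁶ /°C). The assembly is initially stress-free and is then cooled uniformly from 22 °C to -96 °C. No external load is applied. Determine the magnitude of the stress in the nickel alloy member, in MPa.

σ ≈ 58.9 MPa (compressive)

Both members must finish at the same length. With the larger α, the magnesium alloy tends to over-contract; the plates restrain it, putting the magnesium alloy in tension and the nickel alloy in compression. With no external load the two internal forces are equal and opposite, magnitude P.
Equating the net (thermal + elastic) strains gives |α₁ − α₂|·ΔT = P·[1/(A₁E₁) + 1/(A₂E₂)].
|α₁ − α₂|·ΔT = 12.1×10⁻⁶ × 118 = 0.001428.
1/(A₁E₁) + 1/(A₂E₂) = 1/(2375×45×10³) + 1/(2050×197×10³) = 1.183×10⁻⁸ N⁻¹.
So P = 0.001428 / 1.183×10⁻⁸ = 120.7 kN.
σ_{nickel alloy} = P/A₂ = 120700/2050 = 58.86 MPa, compressive.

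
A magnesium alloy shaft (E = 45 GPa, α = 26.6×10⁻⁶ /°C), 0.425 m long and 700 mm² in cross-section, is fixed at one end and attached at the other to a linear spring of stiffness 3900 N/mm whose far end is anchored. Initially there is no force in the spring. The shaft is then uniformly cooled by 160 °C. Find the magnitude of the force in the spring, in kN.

P ≈ 6.7 kN

If the spring were absent the shaft would shorten by αΔT L = 26.6×10⁻⁶ × 160 × 425 = 1.809 mm.
Let P be the tensile force in the spring. The shaft extends elastically by PL/(AE) and the spring stretches by P/k; together these equal δ_free.
P [ L/(AE) + 1/k ] = δ_free → P [ 425/(700×45×10³) + 1/(3900) ] = 1.809.
P = 1.809 / 0.0002699 = 6702 N.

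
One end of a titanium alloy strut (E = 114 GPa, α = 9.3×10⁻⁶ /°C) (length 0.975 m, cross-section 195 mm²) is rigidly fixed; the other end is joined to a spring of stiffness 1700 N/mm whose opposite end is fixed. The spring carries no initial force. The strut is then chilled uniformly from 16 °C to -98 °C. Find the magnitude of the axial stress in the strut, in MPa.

The unrestrained thermal change is αΔT L = 9.3×10⁻⁶ × 114 × 975 = 1.034 mm.
With a force P in the spring, the elastic change of the strut is PL/(AE) and that of the spring is P/k; compatibility requires their sum to equal δ_free.
So P = δ_free / [L/(AE) + 1/k] = 1.034 / [ 975/(195×114×10³) + 1/(1700) ].
P = 1.034 / 0.0006321 = 1635 N.
σ = P/A = 1635/195 = 8.386 MPa.

σ ≈ 8.39 MPa (tensile)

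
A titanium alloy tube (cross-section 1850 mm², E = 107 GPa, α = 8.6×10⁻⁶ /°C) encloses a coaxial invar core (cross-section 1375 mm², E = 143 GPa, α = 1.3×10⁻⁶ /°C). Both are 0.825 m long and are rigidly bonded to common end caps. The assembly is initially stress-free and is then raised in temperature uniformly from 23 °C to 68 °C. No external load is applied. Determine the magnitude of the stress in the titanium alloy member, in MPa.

Equilibrium of a rigid end plate with no external load gives equal and opposite internal forces ±P in the two members. Since α_{titanium alloy} > α_{invar}, heating drives the titanium alloy into compression and the invar into tension.
Equating the net (thermal + elastic) strains gives |α₁ − α₂|·ΔT = P·[1/(A₁E₁) + 1/(A₂E₂)].
|α₁ − α₂|·ΔT = 7.3×10⁻⁶ × 45 = 0.0003285.
1/(A₁E₁) + 1/(A₂E₂) = 1/(1850×107×10³) + 1/(1375×143×10³) = 1.014×10⁻⁸ N⁻¹.
P = 0.0003285 / 1.014×10⁻⁸ = 32400 N = 32.4 kN.
σ_{titanium alloy} = P/A₁ = 32400/1850 = 17.52 MPa, compressive.

σ ≈ 17.5 MPa (compressive)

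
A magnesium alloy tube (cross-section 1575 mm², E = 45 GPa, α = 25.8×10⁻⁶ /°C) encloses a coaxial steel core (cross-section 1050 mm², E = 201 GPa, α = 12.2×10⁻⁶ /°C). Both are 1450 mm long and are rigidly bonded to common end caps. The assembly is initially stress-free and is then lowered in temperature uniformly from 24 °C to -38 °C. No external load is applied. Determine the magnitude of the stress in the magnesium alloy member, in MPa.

Equilibrium of a rigid end plate with no external load gives equal and opposite internal forces ±P in the two members. Since α_{magnesium alloy} > α_{steel}, cooling drives the magnesium alloy into tension and the steel into compression.
Equating the net (thermal + elastic) strains gives |α₁ − α₂|·ΔT = P·[1/(A₁E₁) + 1/(A₂E₂)].
|α₁ − α₂|·ΔT = 13.6×10⁻⁶ × 62 = 0.0008432.
1/(A₁E₁) + 1/(A₂E₂) = 1/(1575×45×10³) + 1/(1050×201×10³) = 1.885×10⁻⁸ N⁻¹.
P = 0.0008432 / 1.885×10⁻⁸ = 44740 N = 44.74 kN.
σ_{magnesium alloy} = P/A₁ = 44740/1575 = 28.41 MPa, tensile.

σ ≈ 28.4 MPa (tensile)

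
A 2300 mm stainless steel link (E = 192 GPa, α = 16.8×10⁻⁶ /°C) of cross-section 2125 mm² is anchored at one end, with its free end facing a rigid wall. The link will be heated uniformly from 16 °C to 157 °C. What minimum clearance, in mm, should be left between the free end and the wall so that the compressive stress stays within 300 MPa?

g ≈ 1.85 mm

Free expansion if unrestrained: δ_free = αΔT L = 16.8×10⁻⁶ × 141 × 2300 = 5.448 mm.
A stress of 300 MPa corresponds to the wall pushing the link back by σL/E = 300×2300/(192×10³) = 3.594 mm.
So the gap has to take up the difference, g_min = δ_free − σL/E = 5.448 − 3.594 = 1.854 mm.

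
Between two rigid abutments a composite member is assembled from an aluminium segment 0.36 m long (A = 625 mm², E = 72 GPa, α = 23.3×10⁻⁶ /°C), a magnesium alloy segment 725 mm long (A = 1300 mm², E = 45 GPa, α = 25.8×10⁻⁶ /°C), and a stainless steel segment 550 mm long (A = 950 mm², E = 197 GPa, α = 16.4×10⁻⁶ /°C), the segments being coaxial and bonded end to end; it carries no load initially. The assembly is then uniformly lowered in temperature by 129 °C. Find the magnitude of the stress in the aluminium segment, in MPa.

σ ≈ 319 MPa (tensile)

Free thermal contraction of the whole bar: Σ αᵢΔT Lᵢ = 23.3×10⁻⁶×129×360 + 25.8×10⁻⁶×129×725 + 16.4×10⁻⁶×129×550 = 4.659 mm.
The walls prevent any net length change, so an axial force P (same in every segment) develops. Compatibility: P · Σ Lᵢ/(AᵢEᵢ) = δ_free.
Σ Lᵢ/(AᵢEᵢ) = 360/(625×72×10³) + 725/(1300×45×10³) + 550/(950×197×10³) = 2.333×10⁻⁵ mm/N.
P = 4.659 / 2.333×10⁻⁵ = 199700 N = 199.7 kN, tensile.
σ_{aluminium} = P / A = 199700 / 625 = 319.5 MPa.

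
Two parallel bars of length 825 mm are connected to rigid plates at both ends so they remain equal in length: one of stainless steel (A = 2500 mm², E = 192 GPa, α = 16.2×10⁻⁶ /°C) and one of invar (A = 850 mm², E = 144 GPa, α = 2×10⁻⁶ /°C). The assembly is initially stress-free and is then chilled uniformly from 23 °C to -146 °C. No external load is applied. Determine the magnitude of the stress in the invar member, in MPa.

Both members must finish at the same length. With the larger α, the stainless steel tends to over-contract; the plates restrain it, putting the stainless steel in tension and the invar in compression. With no external load the two internal forces are equal and opposite, magnitude P.
Setting the final lengths equal and cancelling L: (α₁ − α₂)ΔT = P/(A₁E₁) + P/(A₂E₂).
|α₁ − α₂|·ΔT = 14.2×10⁻⁶ × 169 = 0.0024.
1/(A₁E₁) + 1/(A₂E₂) = 1/(2500×192×10³) + 1/(850×144×10³) = 1.025×10⁻⁸ N⁻¹.
P = 0.0024 / 1.025×10⁻⁸ = 234100 N = 234.1 kN.
σ_{invar} = P/A₂ = 234100/850 = 275.4 MPa, compressive.

σ ≈ 275 MPa (compressive)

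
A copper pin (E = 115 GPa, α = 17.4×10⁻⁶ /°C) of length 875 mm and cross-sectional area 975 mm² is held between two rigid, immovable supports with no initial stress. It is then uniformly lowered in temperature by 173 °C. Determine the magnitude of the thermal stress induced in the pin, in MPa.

σ ≈ 346 MPa (tensile)

With length fixed, the mechanical strain must cancel the thermal strain αΔT = 17.4×10⁻⁶ × 173 = 3010.2×10⁻⁶.
The stress required to suppress this strain is σ = Eε = 115×10³ × 3010.2×10⁻⁶ = 346.2 MPa, tensile since the pin is trying to contract.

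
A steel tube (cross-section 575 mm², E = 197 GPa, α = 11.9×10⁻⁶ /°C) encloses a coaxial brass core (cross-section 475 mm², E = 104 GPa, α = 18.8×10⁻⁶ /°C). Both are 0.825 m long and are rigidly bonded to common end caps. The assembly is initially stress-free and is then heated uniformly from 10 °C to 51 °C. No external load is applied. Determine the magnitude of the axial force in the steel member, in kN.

P ≈ 9.73 kN (tensile in the steel)

Equilibrium of a rigid end plate with no external load gives equal and opposite internal forces ±P in the two members. Since α_{brass} > α_{steel}, heating drives the brass into compression and the steel into tension.
Equating the net (thermal + elastic) strains gives |α₁ − α₂|·ΔT = P·[1/(A₁E₁) + 1/(A₂E₂)].
|α₁ − α₂|·ΔT = 6.9×10⁻⁶ × 41 = 0.0002829.
1/(A₁E₁) + 1/(A₂E₂) = 1/(575×197×10³) + 1/(475×104×10³) = 2.907×10⁻⁸ N⁻¹.
P = 0.0002829 / 2.907×10⁻⁸ = 9731 N = 9.731 kN.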